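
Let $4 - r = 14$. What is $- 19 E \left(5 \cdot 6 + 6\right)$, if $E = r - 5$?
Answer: $10260$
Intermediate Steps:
$r = -10$ ($r = 4 - 14 = -10$)
$E = -15$ ($E = -10 - 5 = -15$)
$- 19 E \left(5 \cdot 6 + 6\right) = \left(-19\right) \left(-15\right) \left(5 \cdot 6 + 6\right) = 285 \left(30 + 6\right) = 285 \cdot 36 = 10260$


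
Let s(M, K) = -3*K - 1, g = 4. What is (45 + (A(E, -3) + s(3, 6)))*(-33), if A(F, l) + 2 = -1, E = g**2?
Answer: -759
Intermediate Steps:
s(M, K) = -1 - 3*K
E = 16 (E = 4**2 = 16)
A(F, l) = -3 (A(F, l) = -2 - 1 = -3)
(45 + (A(E, -3) + s(3, 6)))*(-33) = (45 + (-3 + (-1 - 3*6)))*(-33) = (45 + (-3 + (-1 - 18)))*(-33) = (45 + (-3 - 19))*(-33) = (45 - 22)*(-33) = 23*(-33) = -759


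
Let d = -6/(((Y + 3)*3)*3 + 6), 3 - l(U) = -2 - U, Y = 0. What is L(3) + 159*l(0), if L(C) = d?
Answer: 8743/11 ≈ 794.82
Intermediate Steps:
l(U) = 5 + U (l(U) = 3 - (-2 - U) = 3 + (2 + U) = 5 + U)
d = -2/11 (d = -6/(((0 + 3)*3)*3 + 6) = -6/((3*3)*3 + 6) = -6/(9*3 + 6) = -6/(27 + 6) = -6/33 = -6*1/33 = -2/11 ≈ -0.18182)
L(C) = -2/11
L(3) + 159*l(0) = -2/11 + 159*(5 + 0) = -2/11 + 159*5 = -2/11 + 795 = 8743/11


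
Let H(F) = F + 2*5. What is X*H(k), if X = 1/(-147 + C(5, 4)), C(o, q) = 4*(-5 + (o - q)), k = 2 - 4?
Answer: -8/163 ≈ -0.049080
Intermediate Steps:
k = -2
H(F) = 10 + F (H(F) = F + 10 = 10 + F)
C(o, q) = -20 - 4*q + 4*o (C(o, q) = 4*(-5 + o - q) = -20 - 4*q + 4*o)
X = -1/163 (X = 1/(-147 + (-20 - 4*4 + 4*5)) = 1/(-147 + (-20 - 16 + 20)) = 1/(-147 - 16) = 1/(-163) = -1/163 ≈ -0.0061350)
X*H(k) = -(10 - 2)/163 = -1/163*8 = -8/163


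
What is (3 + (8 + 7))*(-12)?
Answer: -216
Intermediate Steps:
(3 + (8 + 7))*(-12) = (3 + 15)*(-12) = 18*(-12) = -216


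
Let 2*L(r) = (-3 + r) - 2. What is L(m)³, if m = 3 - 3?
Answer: -125/8 ≈ -15.625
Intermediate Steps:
m = 0
L(r) = -5/2 + r/2 (L(r) = ((-3 + r) - 2)/2 = (-5 + r)/2 = -5/2 + r/2)
L(m)³ = (-5/2 + (½)*0)³ = (-5/2 + 0)³ = (-5/2)³ = -125/8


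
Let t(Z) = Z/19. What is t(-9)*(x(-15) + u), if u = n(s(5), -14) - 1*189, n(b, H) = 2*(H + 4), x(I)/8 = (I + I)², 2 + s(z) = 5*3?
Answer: -62919/19 ≈ -3311.5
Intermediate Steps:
s(z) = 13 (s(z) = -2 + 5*3 = -2 + 15 = 13)
x(I) = 32*I² (x(I) = 8*(I + I)² = 8*(2*I)² = 8*(4*I²) = 32*I²)
n(b, H) = 8 + 2*H (n(b, H) = 2*(4 + H) = 8 + 2*H)
t(Z) = Z/19 (t(Z) = Z*(1/19) = Z/19)
u = -209 (u = (8 + 2*(-14)) - 1*189 = (8 - 28) - 189 = -20 - 189 = -209)
t(-9)*(x(-15) + u) = ((1/19)*(-9))*(32*(-15)² - 209) = -9*(32*225 - 209)/19 = -9*(7200 - 209)/19 = -9/19*6991 = -62919/19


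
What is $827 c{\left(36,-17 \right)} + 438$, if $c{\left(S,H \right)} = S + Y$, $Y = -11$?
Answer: $21113$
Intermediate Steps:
$c{\left(S,H \right)} = -11 + S$ ($c{\left(S,H \right)} = S - 11 = -11 + S$)
$827 c{\left(36,-17 \right)} + 438 = 827 \left(-11 + 36\right) + 438 = 827 \cdot 25 + 438 = 20675 + 438 = 21113$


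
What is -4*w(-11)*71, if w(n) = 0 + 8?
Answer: -2272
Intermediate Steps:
w(n) = 8
-4*w(-11)*71 = -4*8*71 = -32*71 = -2272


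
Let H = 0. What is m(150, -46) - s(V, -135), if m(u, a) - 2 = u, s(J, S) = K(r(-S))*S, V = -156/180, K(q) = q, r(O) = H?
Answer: 152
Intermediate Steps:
r(O) = 0
V = -13/15 (V = -156*1/180 = -13/15 ≈ -0.86667)
s(J, S) = 0 (s(J, S) = 0*S = 0)
m(u, a) = 2 + u
m(150, -46) - s(V, -135) = (2 + 150) - 1*0 = 152 + 0 = 152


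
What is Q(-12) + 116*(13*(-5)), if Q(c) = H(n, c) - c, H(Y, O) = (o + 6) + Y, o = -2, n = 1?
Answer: -7523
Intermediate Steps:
H(Y, O) = 4 + Y (H(Y, O) = (-2 + 6) + Y = 4 + Y)
Q(c) = 5 - c (Q(c) = (4 + 1) - c = 5 - c)
Q(-12) + 116*(13*(-5)) = (5 - 1*(-12)) + 116*(13*(-5)) = (5 + 12) + 116*(-65) = 17 - 7540 = -7523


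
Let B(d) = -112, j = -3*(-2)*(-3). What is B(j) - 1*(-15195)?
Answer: 15083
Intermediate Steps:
j = -18 (j = 6*(-3) = -18)
B(j) - 1*(-15195) = -112 - 1*(-15195) = -112 + 15195 = 15083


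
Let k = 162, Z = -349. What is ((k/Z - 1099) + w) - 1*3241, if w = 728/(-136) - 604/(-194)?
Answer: -2499230335/575501 ≈ -4342.7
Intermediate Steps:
w = -3693/1649 (w = 728*(-1/136) - 604*(-1/194) = -91/17 + 302/97 = -3693/1649 ≈ -2.2395)
((k/Z - 1099) + w) - 1*3241 = ((162/(-349) - 1099) - 3693/1649) - 1*3241 = ((162*(-1/349) - 1099) - 3693/1649) - 3241 = ((-162/349 - 1099) - 3693/1649) - 3241 = (-383713/349 - 3693/1649) - 3241 = -634031594/575501 - 3241 = -2499230335/575501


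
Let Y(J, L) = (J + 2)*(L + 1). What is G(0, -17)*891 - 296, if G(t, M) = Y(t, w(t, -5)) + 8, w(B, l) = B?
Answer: 8614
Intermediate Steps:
Y(J, L) = (1 + L)*(2 + J) (Y(J, L) = (2 + J)*(1 + L) = (1 + L)*(2 + J))
G(t, M) = 10 + t² + 3*t (G(t, M) = (2 + t + 2*t + t*t) + 8 = (2 + t + 2*t + t²) + 8 = (2 + t² + 3*t) + 8 = 10 + t² + 3*t)
G(0, -17)*891 - 296 = (10 + 0² + 3*0)*891 - 296 = (10 + 0 + 0)*891 - 296 = 10*891 - 296 = 8910 - 296 = 8614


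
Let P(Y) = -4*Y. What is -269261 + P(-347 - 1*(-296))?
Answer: -269057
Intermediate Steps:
-269261 + P(-347 - 1*(-296)) = -269261 - 4*(-347 - 1*(-296)) = -269261 - 4*(-347 + 296) = -269261 - 4*(-51) = -269261 + 204 = -269057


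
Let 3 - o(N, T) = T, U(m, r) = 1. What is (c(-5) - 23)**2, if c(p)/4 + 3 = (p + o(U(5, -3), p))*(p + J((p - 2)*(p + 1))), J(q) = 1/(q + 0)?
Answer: 438244/49 ≈ 8943.8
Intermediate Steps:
o(N, T) = 3 - T
J(q) = 1/q
c(p) = -12 + 12*p + 12/((1 + p)*(-2 + p)) (c(p) = -12 + 4*((p + (3 - p))*(p + 1/((p - 2)*(p + 1)))) = -12 + 4*(3*(p + 1/((-2 + p)*(1 + p)))) = -12 + 4*(3*(p + 1/((1 + p)*(-2 + p)))) = -12 + 4*(3*p + 3/((1 + p)*(-2 + p))) = -12 + (12*p + 12/((1 + p)*(-2 + p))) = -12 + 12*p + 12/((1 + p)*(-2 + p)))
(c(-5) - 23)**2 = (12*(3 + (-5)**3 - 1*(-5) - 2*(-5)**2)/(-2 + (-5)**2 - 1*(-5)) - 23)**2 = (12*(3 - 125 + 5 - 2*25)/(-2 + 25 + 5) - 23)**2 = (12*(3 - 125 + 5 - 50)/28 - 23)**2 = (12*(1/28)*(-167) - 23)**2 = (-501/7 - 23)**2 = (-662/7)**2 = 438244/49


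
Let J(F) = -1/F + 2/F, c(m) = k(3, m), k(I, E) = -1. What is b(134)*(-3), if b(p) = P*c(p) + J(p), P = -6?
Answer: -2415/134 ≈ -18.022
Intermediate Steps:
c(m) = -1
J(F) = 1/F
b(p) = 6 + 1/p (b(p) = -6*(-1) + 1/p = 6 + 1/p)
b(134)*(-3) = (6 + 1/134)*(-3) = (805/134)*(-3) = -2415/134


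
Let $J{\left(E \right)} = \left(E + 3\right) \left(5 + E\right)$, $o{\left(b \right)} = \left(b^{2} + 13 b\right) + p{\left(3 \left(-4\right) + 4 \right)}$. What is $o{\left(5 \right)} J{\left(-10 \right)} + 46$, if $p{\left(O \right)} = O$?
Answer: $2916$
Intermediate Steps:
$o{\left(b \right)} = -8 + b^{2} + 13 b$ ($o{\left(b \right)} = \left(b^{2} + 13 b\right) + \left(3 \left(-4\right) + 4\right) = \left(b^{2} + 13 b\right) + \left(-12 + 4\right) = \left(b^{2} + 13 b\right) - 8 = -8 + b^{2} + 13 b$)
$J{\left(E \right)} = \left(3 + E\right) \left(5 + E\right)$
$o{\left(5 \right)} J{\left(-10 \right)} + 46 = \left(-8 + 5^{2} + 13 \cdot 5\right) \left(15 + \left(-10\right)^{2} + 8 \left(-10\right)\right) + 46 = \left(-8 + 25 + 65\right) \left(15 + 100 - 80\right) + 46 = 82 \cdot 35 + 46 = 2870 + 46 = 2916$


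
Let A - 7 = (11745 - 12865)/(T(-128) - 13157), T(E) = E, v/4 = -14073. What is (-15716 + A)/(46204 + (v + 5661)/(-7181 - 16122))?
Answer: -138947762781/408700667293 ≈ -0.33997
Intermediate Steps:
v = -56292 (v = 4*(-14073) = -56292)
A = 18823/2657 (A = 7 + (11745 - 12865)/(-128 - 13157) = 7 - 1120/(-13285) = 7 - 1120*(-1/13285) = 7 + 224/2657 = 18823/2657 ≈ 7.0843)
(-15716 + A)/(46204 + (v + 5661)/(-7181 - 16122)) = (-15716 + 18823/2657)/(46204 + (-56292 + 5661)/(-7181 - 16122)) = -41738589/(2657*(46204 - 50631/(-23303))) = -41738589/(2657*(46204 - 50631*(-1/23303))) = -41738589/(2657*(46204 + 7233/3329)) = -41738589/(2657*153820349/3329) = -41738589/2657*3329/153820349 = -138947762781/408700667293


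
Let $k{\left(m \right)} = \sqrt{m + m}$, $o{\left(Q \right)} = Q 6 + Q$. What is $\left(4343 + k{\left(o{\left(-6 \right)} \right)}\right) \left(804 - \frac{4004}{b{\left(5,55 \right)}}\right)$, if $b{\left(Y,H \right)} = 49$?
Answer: $\frac{21958208}{7} + \frac{10112 i \sqrt{21}}{7} \approx 3.1369 \cdot 10^{6} + 6619.9 i$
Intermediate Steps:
$o{\left(Q \right)} = 7 Q$ ($o{\left(Q \right)} = 6 Q + Q = 7 Q$)
$k{\left(m \right)} = \sqrt{2} \sqrt{m}$ ($k{\left(m \right)} = \sqrt{2 m} = \sqrt{2} \sqrt{m}$)
$\left(4343 + k{\left(o{\left(-6 \right)} \right)}\right) \left(804 - \frac{4004}{b{\left(5,55 \right)}}\right) = \left(4343 + \sqrt{2} \sqrt{7 \left(-6\right)}\right) \left(804 - \frac{4004}{49}\right) = \left(4343 + \sqrt{2} \sqrt{-42}\right) \left(804 - \frac{572}{7}\right) = \left(4343 + \sqrt{2} i \sqrt{42}\right) \left(804 - \frac{572}{7}\right) = \left(4343 + 2 i \sqrt{21}\right) \frac{5056}{7} = \frac{21958208}{7} + \frac{10112 i \sqrt{21}}{7}$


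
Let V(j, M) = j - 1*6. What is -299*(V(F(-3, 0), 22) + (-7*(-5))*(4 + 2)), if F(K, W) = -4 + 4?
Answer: -60996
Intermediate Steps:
F(K, W) = 0
V(j, M) = -6 + j (V(j, M) = j - 6 = -6 + j)
-299*(V(F(-3, 0), 22) + (-7*(-5))*(4 + 2)) = -299*((-6 + 0) + (-7*(-5))*(4 + 2)) = -299*(-6 + 35*6) = -299*(-6 + 210) = -299*204 = -60996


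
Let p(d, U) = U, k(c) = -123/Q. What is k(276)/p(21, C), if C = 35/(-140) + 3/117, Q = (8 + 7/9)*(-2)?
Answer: -86346/2765 ≈ -31.228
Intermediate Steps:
Q = -158/9 (Q = (8 + 7*(⅑))*(-2) = (8 + 7/9)*(-2) = (79/9)*(-2) = -158/9 ≈ -17.556)
C = -35/156 (C = 35*(-1/140) + 3*(1/117) = -¼ + 1/39 = -35/156 ≈ -0.22436)
k(c) = 1107/158 (k(c) = -123/(-158/9) = -123*(-9/158) = 1107/158)
k(276)/p(21, C) = 1107/(158*(-35/156)) = (1107/158)*(-156/35) = -86346/2765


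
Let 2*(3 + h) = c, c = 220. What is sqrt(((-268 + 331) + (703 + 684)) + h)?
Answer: 3*sqrt(173) ≈ 39.459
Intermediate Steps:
h = 107 (h = -3 + (1/2)*220 = -3 + 110 = 107)
sqrt(((-268 + 331) + (703 + 684)) + h) = sqrt(((-268 + 331) + (703 + 684)) + 107) = sqrt((63 + 1387) + 107) = sqrt(1450 + 107) = sqrt(1557) = 3*sqrt(173)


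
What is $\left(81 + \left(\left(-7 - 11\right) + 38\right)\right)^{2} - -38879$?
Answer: $49080$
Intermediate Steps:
$\left(81 + \left(\left(-7 - 11\right) + 38\right)\right)^{2} - -38879 = \left(81 + \left(-18 + 38\right)\right)^{2} + 38879 = \left(81 + 20\right)^{2} + 38879 = 101^{2} + 38879 = 10201 + 38879 = 49080$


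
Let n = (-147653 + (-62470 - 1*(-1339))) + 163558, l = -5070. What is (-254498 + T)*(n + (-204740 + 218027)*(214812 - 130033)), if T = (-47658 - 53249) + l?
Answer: -406043851259825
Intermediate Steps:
n = -45226 (n = (-147653 + (-62470 + 1339)) + 163558 = (-147653 - 61131) + 163558 = -208784 + 163558 = -45226)
T = -105977 (T = (-47658 - 53249) - 5070 = -100907 - 5070 = -105977)
(-254498 + T)*(n + (-204740 + 218027)*(214812 - 130033)) = (-254498 - 105977)*(-45226 + (-204740 + 218027)*(214812 - 130033)) = -360475*(-45226 + 13287*84779) = -360475*(-45226 + 1126458573) = -360475*1126413347 = -406043851259825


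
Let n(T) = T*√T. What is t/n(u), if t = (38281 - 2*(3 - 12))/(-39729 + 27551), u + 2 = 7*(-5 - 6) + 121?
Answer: -38299*√42/21481992 ≈ -0.011554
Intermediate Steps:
u = 42 (u = -2 + (7*(-5 - 6) + 121) = -2 + (7*(-11) + 121) = -2 + (-77 + 121) = -2 + 44 = 42)
n(T) = T^(3/2)
t = -38299/12178 (t = (38281 - 2*(-9))/(-12178) = (38281 + 18)*(-1/12178) = 38299*(-1/12178) = -38299/12178 ≈ -3.1449)
t/n(u) = -38299*√42/1764/12178 = -38299*√42/21481992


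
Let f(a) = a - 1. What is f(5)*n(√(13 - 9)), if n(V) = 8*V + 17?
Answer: 132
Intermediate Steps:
f(a) = -1 + a
n(V) = 17 + 8*V
f(5)*n(√(13 - 9)) = (-1 + 5)*(17 + 8*√(13 - 9)) = 4*(17 + 8*√4) = 4*(17 + 8*2) = 4*(17 + 16) = 4*33 = 132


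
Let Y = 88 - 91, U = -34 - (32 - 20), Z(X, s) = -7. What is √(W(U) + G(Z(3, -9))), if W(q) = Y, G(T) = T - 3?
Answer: I*√13 ≈ 3.6056*I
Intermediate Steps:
G(T) = -3 + T
U = -46 (U = -34 - 1*12 = -34 - 12 = -46)
Y = -3
W(q) = -3
√(W(U) + G(Z(3, -9))) = √(-3 + (-3 - 7)) = √(-3 - 10) = √(-13) = I*√13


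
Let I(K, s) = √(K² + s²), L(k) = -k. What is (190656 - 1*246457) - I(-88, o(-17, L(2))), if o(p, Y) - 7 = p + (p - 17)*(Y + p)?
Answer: -55801 - 4*√25765 ≈ -56443.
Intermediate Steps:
o(p, Y) = 7 + p + (-17 + p)*(Y + p) (o(p, Y) = 7 + (p + (p - 17)*(Y + p)) = 7 + (p + (-17 + p)*(Y + p)) = 7 + p + (-17 + p)*(Y + p))
(190656 - 1*246457) - I(-88, o(-17, L(2))) = (190656 - 1*246457) - √((-88)² + (7 + (-17)² - (-17)*2 - 16*(-17) - 1*2*(-17))²) = (190656 - 246457) - √(7744 + (7 + 289 - 17*(-2) + 272 - 2*(-17))²) = -55801 - √(7744 + (7 + 289 + 34 + 272 + 34)²) = -55801 - √(7744 + 636²) = -55801 - √(7744 + 404496) = -55801 - √412240 = -55801 - 4*√25765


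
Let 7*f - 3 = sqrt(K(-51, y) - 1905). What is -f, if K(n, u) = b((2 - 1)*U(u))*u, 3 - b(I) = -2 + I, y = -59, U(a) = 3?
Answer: -3/7 - 17*I*sqrt(7)/7 ≈ -0.42857 - 6.4254*I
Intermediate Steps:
b(I) = 5 - I (b(I) = 3 - (-2 + I) = 3 + (2 - I) = 5 - I)
K(n, u) = 2*u (K(n, u) = (5 - (2 - 1)*3)*u = (5 - 3)*u = 2*u)
f = 3/7 + 17*I*sqrt(7)/7 (f = 3/7 + sqrt(2*(-59) - 1905)/7 = 3/7 + sqrt(-118 - 1905)/7 = 3/7 + sqrt(-2023)/7 = 3/7 + (17*I*sqrt(7))/7 = 3/7 + 17*I*sqrt(7)/7 ≈ 0.42857 + 6.4254*I)
-f = -(3/7 + 17*I*sqrt(7)/7) = -3/7 - 17*I*sqrt(7)/7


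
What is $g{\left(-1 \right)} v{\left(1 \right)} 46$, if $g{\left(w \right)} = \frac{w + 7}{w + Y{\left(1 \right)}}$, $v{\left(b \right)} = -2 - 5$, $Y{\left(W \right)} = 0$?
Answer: $1932$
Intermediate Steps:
$v{\left(b \right)} = -7$
$g{\left(w \right)} = \frac{7 + w}{w}$ ($g{\left(w \right)} = \frac{w + 7}{w + 0} = \frac{7 + w}{w}$)
$g{\left(-1 \right)} v{\left(1 \right)} 46 = \frac{7 - 1}{-1} \left(-7\right) 46 = \left(-1\right) 6 \left(-7\right) 46 = \left(-6\right) \left(-7\right) 46 = 42 \cdot 46 = 1932$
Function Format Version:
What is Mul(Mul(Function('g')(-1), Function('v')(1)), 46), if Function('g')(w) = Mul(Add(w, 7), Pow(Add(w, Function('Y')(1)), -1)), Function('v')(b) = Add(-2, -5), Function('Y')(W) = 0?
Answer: 1932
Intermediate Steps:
Function('v')(b) = -7
Function('g')(w) = Mul(Pow(w, -1), Add(7, w)) (Function('g')(w) = Mul(Add(w, 7), Pow(Add(w, 0), -1)) = Mul(Add(7, w), Pow(w, -1)) = Mul(Pow(w, -1), Add(7, w)))
Mul(Mul(Function('g')(-1), Function('v')(1)), 46) = Mul(Mul(Mul(Pow(-1, -1), Add(7, -1)), -7), 46) = Mul(Mul(Mul(-1, 6), -7), 46) = Mul(Mul(-6, -7), 46) = Mul(42, 46) = 1932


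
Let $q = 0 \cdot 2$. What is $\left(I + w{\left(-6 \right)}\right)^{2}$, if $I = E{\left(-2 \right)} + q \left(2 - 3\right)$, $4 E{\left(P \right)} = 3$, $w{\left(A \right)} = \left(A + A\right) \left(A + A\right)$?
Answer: $\frac{335241}{16} \approx 20953.0$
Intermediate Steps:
$q = 0$
$w{\left(A \right)} = 4 A^{2}$ ($w{\left(A \right)} = 2 A 2 A = 4 A^{2}$)
$E{\left(P \right)} = \frac{3}{4}$ ($E{\left(P \right)} = \frac{1}{4} \cdot 3 = \frac{3}{4}$)
$I = \frac{3}{4}$ ($I = \frac{3}{4} + 0 \left(2 - 3\right) = \frac{3}{4} + 0 \left(-1\right) = \frac{3}{4} + 0 = \frac{3}{4} \approx 0.75$)
$\left(I + w{\left(-6 \right)}\right)^{2} = \left(\frac{3}{4} + 4 \left(-6\right)^{2}\right)^{2} = \left(\frac{3}{4} + 4 \cdot 36\right)^{2} = \left(\frac{3}{4} + 144\right)^{2} = \left(\frac{579}{4}\right)^{2} = \frac{335241}{16}$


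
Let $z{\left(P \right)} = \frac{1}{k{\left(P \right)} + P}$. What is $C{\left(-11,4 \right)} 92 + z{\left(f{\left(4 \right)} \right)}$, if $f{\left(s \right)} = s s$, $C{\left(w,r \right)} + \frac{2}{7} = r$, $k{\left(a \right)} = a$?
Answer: $\frac{76551}{224} \approx 341.75$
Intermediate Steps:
$C{\left(w,r \right)} = - \frac{2}{7} + r$
$f{\left(s \right)} = s^{2}$
$z{\left(P \right)} = \frac{1}{2 P}$ ($z{\left(P \right)} = \frac{1}{P + P} = \frac{1}{2 P}$)
$C{\left(-11,4 \right)} 92 + z{\left(f{\left(4 \right)} \right)} = \left(- \frac{2}{7} + 4\right) 92 + \frac{1}{2 \cdot 4^{2}} = \frac{26}{7} \cdot 92 + \frac{1}{2 \cdot 16} = \frac{2392}{7} + \frac{1}{2} \cdot \frac{1}{16} = \frac{2392}{7} + \frac{1}{32} = \frac{76551}{224}$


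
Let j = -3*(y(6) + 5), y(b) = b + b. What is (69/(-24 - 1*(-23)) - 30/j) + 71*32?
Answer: 37461/17 ≈ 2203.6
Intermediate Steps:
y(b) = 2*b
j = -51 (j = -3*(2*6 + 5) = -3*(12 + 5) = -3*17 = -51)
(69/(-24 - 1*(-23)) - 30/j) + 71*32 = (69/(-24 - 1*(-23)) - 30/(-51)) + 71*32 = (69/(-24 + 23) - 30*(-1/51)) + 2272 = (69/(-1) + 10/17) + 2272 = (69*(-1) + 10/17) + 2272 = (-69 + 10/17) + 2272 = -1163/17 + 2272 = 37461/17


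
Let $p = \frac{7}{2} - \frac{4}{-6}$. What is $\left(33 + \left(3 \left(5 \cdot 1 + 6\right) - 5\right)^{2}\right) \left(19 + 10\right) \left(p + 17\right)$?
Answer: $\frac{3009011}{6} \approx 5.015 \cdot 10^{5}$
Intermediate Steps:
$p = \frac{25}{6}$ ($p = 7 \cdot \frac{1}{2} - - \frac{2}{3} = \frac{7}{2} + \frac{2}{3} = \frac{25}{6} \approx 4.1667$)
$\left(33 + \left(3 \left(5 \cdot 1 + 6\right) - 5\right)^{2}\right) \left(19 + 10\right) \left(p + 17\right) = \left(33 + \left(3 \left(5 \cdot 1 + 6\right) - 5\right)^{2}\right) \left(19 + 10\right) \left(\frac{25}{6} + 17\right) = \left(33 + \left(3 \left(5 + 6\right) - 5\right)^{2}\right) 29 \cdot \frac{127}{6} = \left(33 + \left(3 \cdot 11 - 5\right)^{2}\right) \frac{3683}{6} = \left(33 + \left(33 - 5\right)^{2}\right) \frac{3683}{6} = \left(33 + 28^{2}\right) \frac{3683}{6} = \left(33 + 784\right) \frac{3683}{6} = 817 \cdot \frac{3683}{6} = \frac{3009011}{6}$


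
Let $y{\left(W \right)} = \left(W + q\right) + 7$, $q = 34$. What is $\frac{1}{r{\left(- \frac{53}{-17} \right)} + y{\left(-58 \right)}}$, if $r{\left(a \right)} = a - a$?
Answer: $- \frac{1}{17} \approx -0.058824$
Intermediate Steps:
$y{\left(W \right)} = 41 + W$ ($y{\left(W \right)} = \left(W + 34\right) + 7 = \left(34 + W\right) + 7 = 41 + W$)
$r{\left(a \right)} = 0$
$\frac{1}{r{\left(- \frac{53}{-17} \right)} + y{\left(-58 \right)}} = \frac{1}{0 + \left(41 - 58\right)} = \frac{1}{0 - 17} = \frac{1}{-17} = - \frac{1}{17}$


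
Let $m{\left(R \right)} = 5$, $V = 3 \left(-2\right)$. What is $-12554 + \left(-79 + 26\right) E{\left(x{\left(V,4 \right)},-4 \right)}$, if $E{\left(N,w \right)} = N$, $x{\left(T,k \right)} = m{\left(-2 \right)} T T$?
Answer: $-22094$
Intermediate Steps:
$V = -6$
$x{\left(T,k \right)} = 5 T^{2}$ ($x{\left(T,k \right)} = 5 T T = 5 T^{2}$)
$-12554 + \left(-79 + 26\right) E{\left(x{\left(V,4 \right)},-4 \right)} = -12554 + \left(-79 + 26\right) 5 \left(-6\right)^{2} = -12554 - 53 \cdot 5 \cdot 36 = -12554 - 9540 = -22094$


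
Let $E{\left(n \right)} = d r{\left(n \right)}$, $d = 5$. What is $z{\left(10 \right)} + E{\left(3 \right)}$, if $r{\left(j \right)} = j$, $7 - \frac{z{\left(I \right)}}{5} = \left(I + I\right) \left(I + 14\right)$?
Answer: $-2350$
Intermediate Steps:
$z{\left(I \right)} = 35 - 10 I \left(14 + I\right)$ ($z{\left(I \right)} = 35 - 5 \left(I + I\right) \left(I + 14\right) = 35 - 5 \cdot 2 I \left(14 + I\right) = 35 - 10 I \left(14 + I\right)$)
$E{\left(n \right)} = 5 n$
$z{\left(10 \right)} + E{\left(3 \right)} = \left(35 - 1400 - 10 \cdot 10^{2}\right) + 5 \cdot 3 = \left(35 - 1400 - 1000\right) + 15 = -2365 + 15 = -2350$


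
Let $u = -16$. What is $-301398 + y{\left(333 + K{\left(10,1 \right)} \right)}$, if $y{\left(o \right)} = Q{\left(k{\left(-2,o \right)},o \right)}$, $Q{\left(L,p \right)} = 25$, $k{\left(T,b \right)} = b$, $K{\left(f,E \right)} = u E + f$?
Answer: $-301373$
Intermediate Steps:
$K{\left(f,E \right)} = f - 16 E$ ($K{\left(f,E \right)} = - 16 E + f = f - 16 E$)
$y{\left(o \right)} = 25$
$-301398 + y{\left(333 + K{\left(10,1 \right)} \right)} = -301398 + 25 = -301373$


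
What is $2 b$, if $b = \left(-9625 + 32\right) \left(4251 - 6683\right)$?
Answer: $46660352$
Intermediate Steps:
$b = 23330176$ ($b = \left(-9593\right) \left(-2432\right) = 23330176$)
$2 b = 2 \cdot 23330176 = 46660352$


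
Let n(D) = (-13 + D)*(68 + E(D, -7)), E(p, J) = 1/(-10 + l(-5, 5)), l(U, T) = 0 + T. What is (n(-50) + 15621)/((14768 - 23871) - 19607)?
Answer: -9458/23925 ≈ -0.39532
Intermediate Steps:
l(U, T) = T
E(p, J) = -⅕ (E(p, J) = 1/(-10 + 5) = 1/(-5) = -⅕)
n(D) = -4407/5 + 339*D/5 (n(D) = (-13 + D)*(68 - ⅕) = (-13 + D)*(339/5) = -4407/5 + 339*D/5)
(n(-50) + 15621)/((14768 - 23871) - 19607) = ((-4407/5 + (339/5)*(-50)) + 15621)/((14768 - 23871) - 19607) = ((-4407/5 - 3390) + 15621)/(-9103 - 19607) = (-21357/5 + 15621)/(-28710) = (56748/5)*(-1/28710) = -9458/23925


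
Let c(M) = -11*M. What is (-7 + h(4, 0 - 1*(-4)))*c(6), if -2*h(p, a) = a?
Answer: 594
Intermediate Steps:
h(p, a) = -a/2
(-7 + h(4, 0 - 1*(-4)))*c(6) = (-7 - (0 - 1*(-4))/2)*(-11*6) = (-7 - (0 + 4)/2)*(-66) = (-7 - 1/2*4)*(-66) = (-7 - 2)*(-66) = -9*(-66) = 594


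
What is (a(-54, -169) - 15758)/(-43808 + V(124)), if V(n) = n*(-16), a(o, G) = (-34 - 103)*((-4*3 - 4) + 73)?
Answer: 23567/45792 ≈ 0.51465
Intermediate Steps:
a(o, G) = -7809 (a(o, G) = -137*((-12 - 4) + 73) = -137*(-16 + 73) = -137*57 = -7809)
V(n) = -16*n
(a(-54, -169) - 15758)/(-43808 + V(124)) = (-7809 - 15758)/(-43808 - 16*124) = -23567/(-43808 - 1984) = -23567/(-45792) = -23567*(-1/45792) = 23567/45792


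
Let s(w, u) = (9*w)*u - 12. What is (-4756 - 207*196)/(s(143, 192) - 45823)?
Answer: -45328/201269 ≈ -0.22521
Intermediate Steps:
s(w, u) = -12 + 9*u*w (s(w, u) = 9*u*w - 12 = -12 + 9*u*w)
(-4756 - 207*196)/(s(143, 192) - 45823) = (-4756 - 207*196)/((-12 + 9*192*143) - 45823) = (-4756 - 40572)/((-12 + 247104) - 45823) = -45328/(247092 - 45823) = -45328/201269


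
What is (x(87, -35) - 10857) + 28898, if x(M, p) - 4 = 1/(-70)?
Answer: 1263149/70 ≈ 18045.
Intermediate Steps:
x(M, p) = 279/70 (x(M, p) = 4 + 1/(-70) = 4 - 1/70 = 279/70)
(x(87, -35) - 10857) + 28898 = (279/70 - 10857) + 28898 = -759711/70 + 28898 = 1263149/70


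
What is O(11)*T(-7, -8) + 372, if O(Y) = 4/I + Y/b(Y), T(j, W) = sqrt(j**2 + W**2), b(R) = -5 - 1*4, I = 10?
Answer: 372 - 37*sqrt(113)/45 ≈ 363.26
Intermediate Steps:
b(R) = -9 (b(R) = -5 - 4 = -9)
T(j, W) = sqrt(W**2 + j**2)
O(Y) = 2/5 - Y/9 (O(Y) = 4/10 + Y/(-9) = 4*(1/10) + Y*(-1/9) = 2/5 - Y/9)
O(11)*T(-7, -8) + 372 = (2/5 - 1/9*11)*sqrt((-8)**2 + (-7)**2) + 372 = (2/5 - 11/9)*sqrt(64 + 49) + 372 = -37*sqrt(113)/45 + 372 = 372 - 37*sqrt(113)/45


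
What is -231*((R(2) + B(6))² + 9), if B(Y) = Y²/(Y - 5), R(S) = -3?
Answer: -253638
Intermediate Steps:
B(Y) = Y²/(-5 + Y)
-231*((R(2) + B(6))² + 9) = -231*((-3 + 6²/(-5 + 6))² + 9) = -231*((-3 + 36/1)² + 9) = -231*((-3 + 36*1)² + 9) = -231*((-3 + 36)² + 9) = -231*(33² + 9) = -231*(1089 + 9) = -231*1098 = -253638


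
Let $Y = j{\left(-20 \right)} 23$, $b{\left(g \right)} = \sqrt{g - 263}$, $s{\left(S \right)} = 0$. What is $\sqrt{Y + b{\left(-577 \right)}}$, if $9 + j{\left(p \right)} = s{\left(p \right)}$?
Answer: $\sqrt{-207 + 2 i \sqrt{210}} \approx 1.0048 + 14.423 i$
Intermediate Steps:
$j{\left(p \right)} = -9$ ($j{\left(p \right)} = -9 + 0 = -9$)
$b{\left(g \right)} = \sqrt{-263 + g}$
$Y = -207$ ($Y = \left(-9\right) 23 = -207$)
$\sqrt{Y + b{\left(-577 \right)}} = \sqrt{-207 + \sqrt{-263 - 577}} = \sqrt{-207 + \sqrt{-840}} = \sqrt{-207 + 2 i \sqrt{210}}$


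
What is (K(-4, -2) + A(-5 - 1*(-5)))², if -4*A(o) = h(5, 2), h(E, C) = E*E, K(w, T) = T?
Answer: 1089/16 ≈ 68.063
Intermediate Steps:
h(E, C) = E²
A(o) = -25/4 (A(o) = -¼*5² = -¼*25 = -25/4)
(K(-4, -2) + A(-5 - 1*(-5)))² = (-2 - 25/4)² = (-33/4)² = 1089/16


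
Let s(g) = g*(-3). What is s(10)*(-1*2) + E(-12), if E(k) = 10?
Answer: 70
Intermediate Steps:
s(g) = -3*g
s(10)*(-1*2) + E(-12) = (-3*10)*(-1*2) + 10 = -30*(-2) + 10 = 60 + 10 = 70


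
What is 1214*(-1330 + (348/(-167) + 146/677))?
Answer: -182803736376/113059 ≈ -1.6169e+6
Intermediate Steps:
1214*(-1330 + (348/(-167) + 146/677)) = 1214*(-1330 + (348*(-1/167) + 146*(1/677))) = 1214*(-1330 + (-348/167 + 146/677)) = 1214*(-1330 - 211214/113059) = 1214*(-150579684/113059) = -182803736376/113059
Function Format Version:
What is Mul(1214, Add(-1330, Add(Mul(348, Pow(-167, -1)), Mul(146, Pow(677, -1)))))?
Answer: Rational(-182803736376, 113059) ≈ -1.6169e+6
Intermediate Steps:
Mul(1214, Add(-1330, Add(Mul(348, Pow(-167, -1)), Mul(146, Pow(677, -1))))) = Mul(1214, Add(-1330, Add(Mul(348, Rational(-1, 167)), Mul(146, Rational(1, 677))))) = Mul(1214, Add(-1330, Add(Rational(-348, 167), Rational(146, 677)))) = Mul(1214, Add(-1330, Rational(-211214, 113059))) = Mul(1214, Rational(-150579684, 113059)) = Rational(-182803736376, 113059)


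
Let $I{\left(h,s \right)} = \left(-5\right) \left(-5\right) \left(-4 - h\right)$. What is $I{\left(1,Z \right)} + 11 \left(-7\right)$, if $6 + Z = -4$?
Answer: $-202$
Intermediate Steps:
$Z = -10$ ($Z = -6 - 4 = -10$)
$I{\left(h,s \right)} = -100 - 25 h$ ($I{\left(h,s \right)} = 25 \left(-4 - h\right) = -100 - 25 h$)
$I{\left(1,Z \right)} + 11 \left(-7\right) = \left(-100 - 25\right) + 11 \left(-7\right) = \left(-100 - 25\right) - 77 = -125 - 77 = -202$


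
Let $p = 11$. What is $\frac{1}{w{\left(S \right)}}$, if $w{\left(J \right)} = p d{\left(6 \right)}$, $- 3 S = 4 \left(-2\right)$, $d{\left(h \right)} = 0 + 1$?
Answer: $\frac{1}{11} \approx 0.090909$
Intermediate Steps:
$d{\left(h \right)} = 1$
$S = \frac{8}{3}$ ($S = - \frac{4 \left(-2\right)}{3} = \left(- \frac{1}{3}\right) \left(-8\right) = \frac{8}{3} \approx 2.6667$)
$w{\left(J \right)} = 11$ ($w{\left(J \right)} = 11 \cdot 1 = 11$)
$\frac{1}{w{\left(S \right)}} = \frac{1}{11}$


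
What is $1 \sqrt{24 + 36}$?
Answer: $2 \sqrt{15} \approx 7.746$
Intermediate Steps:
$1 \sqrt{24 + 36} = 1 \sqrt{60} = 1 \cdot 2 \sqrt{15} = 2 \sqrt{15}$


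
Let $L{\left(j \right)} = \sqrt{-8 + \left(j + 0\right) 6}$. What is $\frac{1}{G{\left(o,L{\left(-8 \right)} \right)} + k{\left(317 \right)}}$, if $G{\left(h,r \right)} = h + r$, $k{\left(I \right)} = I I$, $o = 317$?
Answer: $\frac{50403}{5080924846} - \frac{i \sqrt{14}}{5080924846} \approx 9.92 \cdot 10^{-6} - 7.3641 \cdot 10^{-10} i$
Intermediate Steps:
$L{\left(j \right)} = \sqrt{-8 + 6 j}$ ($L{\left(j \right)} = \sqrt{-8 + j 6} = \sqrt{-8 + 6 j}$)
$k{\left(I \right)} = I^{2}$
$\frac{1}{G{\left(o,L{\left(-8 \right)} \right)} + k{\left(317 \right)}} = \frac{1}{\left(317 + \sqrt{-8 + 6 \left(-8\right)}\right) + 317^{2}} = \frac{1}{\left(317 + \sqrt{-8 - 48}\right) + 100489} = \frac{1}{\left(317 + \sqrt{-56}\right) + 100489} = \frac{1}{\left(317 + 2 i \sqrt{14}\right) + 100489} = \frac{1}{100806 + 2 i \sqrt{14}}$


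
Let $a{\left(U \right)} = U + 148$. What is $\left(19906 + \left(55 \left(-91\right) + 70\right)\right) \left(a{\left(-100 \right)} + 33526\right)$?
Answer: $502636354$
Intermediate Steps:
$a{\left(U \right)} = 148 + U$
$\left(19906 + \left(55 \left(-91\right) + 70\right)\right) \left(a{\left(-100 \right)} + 33526\right) = \left(19906 + \left(55 \left(-91\right) + 70\right)\right) \left(\left(148 - 100\right) + 33526\right) = \left(19906 + \left(-5005 + 70\right)\right) \left(48 + 33526\right) = \left(19906 - 4935\right) 33574 = 14971 \cdot 33574 = 502636354$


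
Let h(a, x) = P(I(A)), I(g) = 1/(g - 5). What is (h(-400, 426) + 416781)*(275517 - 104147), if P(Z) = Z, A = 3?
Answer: 71423674285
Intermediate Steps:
I(g) = 1/(-5 + g)
h(a, x) = -½ (h(a, x) = 1/(-5 + 3) = 1/(-2) = -½)
(h(-400, 426) + 416781)*(275517 - 104147) = (-½ + 416781)*(275517 - 104147) = (833561/2)*171370 = 71423674285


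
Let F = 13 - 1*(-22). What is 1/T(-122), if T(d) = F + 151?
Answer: 1/186 ≈ 0.0053763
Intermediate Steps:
F = 35 (F = 13 + 22 = 35)
T(d) = 186 (T(d) = 35 + 151 = 186)
1/T(-122) = 1/186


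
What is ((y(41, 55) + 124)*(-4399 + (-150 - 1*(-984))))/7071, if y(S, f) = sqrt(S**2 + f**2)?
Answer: -442060/7071 - 3565*sqrt(4706)/7071 ≈ -97.104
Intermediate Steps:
((y(41, 55) + 124)*(-4399 + (-150 - 1*(-984))))/7071 = ((sqrt(41**2 + 55**2) + 124)*(-4399 + (-150 - 1*(-984))))/7071 = ((sqrt(1681 + 3025) + 124)*(-4399 + (-150 + 984)))*(1/7071) = ((sqrt(4706) + 124)*(-4399 + 834))*(1/7071) = ((124 + sqrt(4706))*(-3565))*(1/7071) = (-442060 - 3565*sqrt(4706))*(1/7071) = -442060/7071 - 3565*sqrt(4706)/7071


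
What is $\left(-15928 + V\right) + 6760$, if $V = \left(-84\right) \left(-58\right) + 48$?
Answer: $-4248$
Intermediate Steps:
$V = 4920$ ($V = 4872 + 48 = 4920$)
$\left(-15928 + V\right) + 6760 = \left(-15928 + 4920\right) + 6760 = -11008 + 6760 = -4248$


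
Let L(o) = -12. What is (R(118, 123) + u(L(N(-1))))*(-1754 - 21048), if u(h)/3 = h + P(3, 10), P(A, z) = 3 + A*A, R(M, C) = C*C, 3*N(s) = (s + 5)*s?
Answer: -344971458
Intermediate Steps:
N(s) = s*(5 + s)/3 (N(s) = ((s + 5)*s)/3 = ((5 + s)*s)/3 = (s*(5 + s))/3 = s*(5 + s)/3)
R(M, C) = C²
P(A, z) = 3 + A²
u(h) = 36 + 3*h (u(h) = 3*(h + (3 + 3²)) = 3*(h + (3 + 9)) = 3*(h + 12) = 3*(12 + h) = 36 + 3*h)
(R(118, 123) + u(L(N(-1))))*(-1754 - 21048) = (123² + (36 + 3*(-12)))*(-1754 - 21048) = (15129 + (36 - 36))*(-22802) = (15129 + 0)*(-22802) = 15129*(-22802) = -344971458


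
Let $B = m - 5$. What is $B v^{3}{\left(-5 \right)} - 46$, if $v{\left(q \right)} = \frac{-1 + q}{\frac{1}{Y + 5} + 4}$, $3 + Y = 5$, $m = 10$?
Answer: $- \frac{1492334}{24389} \approx -61.189$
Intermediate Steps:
$Y = 2$ ($Y = -3 + 5 = 2$)
$B = 5$ ($B = 10 - 5 = 5$)
$v{\left(q \right)} = - \frac{7}{29} + \frac{7 q}{29}$ ($v{\left(q \right)} = \frac{-1 + q}{\frac{1}{2 + 5} + 4} = \frac{-1 + q}{\frac{1}{7} + 4} = \frac{-1 + q}{\frac{29}{7}} = \left(-1 + q\right) \frac{7}{29} = - \frac{7}{29} + \frac{7 q}{29}$)
$B v^{3}{\left(-5 \right)} - 46 = 5 \left(- \frac{7}{29} + \frac{7}{29} \left(-5\right)\right)^{3} - 46 = 5 \left(- \frac{7}{29} - \frac{35}{29}\right)^{3} - 46 = 5 \left(- \frac{42}{29}\right)^{3} - 46 = 5 \left(- \frac{74088}{24389}\right) - 46 = - \frac{370440}{24389} - 46 = - \frac{1492334}{24389}$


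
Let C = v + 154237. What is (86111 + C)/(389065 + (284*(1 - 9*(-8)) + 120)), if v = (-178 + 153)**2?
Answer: 240973/409917 ≈ 0.58786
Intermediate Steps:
v = 625 (v = (-25)**2 = 625)
C = 154862 (C = 625 + 154237 = 154862)
(86111 + C)/(389065 + (284*(1 - 9*(-8)) + 120)) = (86111 + 154862)/(389065 + (284*(1 - 9*(-8)) + 120)) = 240973/(389065 + (284*(1 + 72) + 120)) = 240973/(389065 + (284*73 + 120)) = 240973/(389065 + (20732 + 120)) = 240973/(389065 + 20852) = 240973/409917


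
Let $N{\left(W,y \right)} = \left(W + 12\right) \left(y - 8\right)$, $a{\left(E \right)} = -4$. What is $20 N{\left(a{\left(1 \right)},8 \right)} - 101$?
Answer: $-101$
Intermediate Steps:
$N{\left(W,y \right)} = \left(-8 + y\right) \left(12 + W\right)$ ($N{\left(W,y \right)} = \left(12 + W\right) \left(-8 + y\right) = \left(-8 + y\right) \left(12 + W\right)$)
$20 N{\left(a{\left(1 \right)},8 \right)} - 101 = 20 \left(-96 - -32 + 12 \cdot 8 - 32\right) - 101 = 20 \left(-96 + 32 + 96 - 32\right) - 101 = 20 \cdot 0 - 101 = 0 - 101 = -101$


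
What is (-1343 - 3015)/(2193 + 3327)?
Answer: -2179/2760 ≈ -0.78949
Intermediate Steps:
(-1343 - 3015)/(2193 + 3327) = -4358/5520 = -4358*1/5520 = -2179/2760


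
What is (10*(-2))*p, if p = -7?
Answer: 140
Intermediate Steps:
(10*(-2))*p = (10*(-2))*(-7) = -20*(-7) = 140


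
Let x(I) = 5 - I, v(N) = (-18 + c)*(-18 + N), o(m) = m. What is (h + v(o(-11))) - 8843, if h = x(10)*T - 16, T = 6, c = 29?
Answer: -9208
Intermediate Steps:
v(N) = -198 + 11*N (v(N) = (-18 + 29)*(-18 + N) = 11*(-18 + N) = -198 + 11*N)
h = -46 (h = (5 - 1*10)*6 - 16 = (5 - 10)*6 - 16 = -5*6 - 16 = -30 - 16 = -46)
(h + v(o(-11))) - 8843 = (-46 + (-198 + 11*(-11))) - 8843 = (-46 + (-198 - 121)) - 8843 = (-46 - 319) - 8843 = -365 - 8843 = -9208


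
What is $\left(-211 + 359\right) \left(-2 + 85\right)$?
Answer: $12284$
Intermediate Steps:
$\left(-211 + 359\right) \left(-2 + 85\right) = 148 \cdot 83 = 12284$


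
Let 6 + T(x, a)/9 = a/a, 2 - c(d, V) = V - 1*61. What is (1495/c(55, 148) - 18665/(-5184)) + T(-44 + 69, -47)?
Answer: -5198471/88128 ≈ -58.988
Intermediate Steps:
c(d, V) = 63 - V (c(d, V) = 2 - (V - 1*61) = 2 - (V - 61) = 2 - (-61 + V) = 2 + (61 - V) = 63 - V)
T(x, a) = -45 (T(x, a) = -54 + 9*(a/a) = -54 + 9*1 = -54 + 9 = -45)
(1495/c(55, 148) - 18665/(-5184)) + T(-44 + 69, -47) = (1495/(63 - 1*148) - 18665/(-5184)) - 45 = (1495/(63 - 148) - 18665*(-1/5184)) - 45 = (1495/(-85) + 18665/5184) - 45 = (1495*(-1/85) + 18665/5184) - 45 = (-299/17 + 18665/5184) - 45 = -1232711/88128 - 45 = -5198471/88128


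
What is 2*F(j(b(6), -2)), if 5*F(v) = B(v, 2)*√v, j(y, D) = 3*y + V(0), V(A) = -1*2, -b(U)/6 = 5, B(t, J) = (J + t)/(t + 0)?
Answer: 18*I*√23/23 ≈ 3.7533*I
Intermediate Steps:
B(t, J) = (J + t)/t
b(U) = -30 (b(U) = -6*5 = -30)
V(A) = -2
j(y, D) = -2 + 3*y (j(y, D) = 3*y - 2 = -2 + 3*y)
F(v) = (2 + v)/(5*√v) (F(v) = (((2 + v)/v)*√v)/5 = ((2 + v)/√v)/5 = (2 + v)/(5*√v))
2*F(j(b(6), -2)) = 2*((2 + (-2 + 3*(-30)))/(5*√(-2 + 3*(-30)))) = 2*((2 + (-2 - 90))/(5*√(-2 - 90))) = 2*((2 - 92)/(5*√(-92))) = 2*((⅕)*(-I*√23/46)*(-90)) = 2*(9*I*√23/23) = 18*I*√23/23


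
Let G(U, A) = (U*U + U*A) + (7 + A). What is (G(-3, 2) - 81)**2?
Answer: 4761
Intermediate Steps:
G(U, A) = 7 + A + U**2 + A*U (G(U, A) = (U**2 + A*U) + (7 + A) = 7 + A + U**2 + A*U)
(G(-3, 2) - 81)**2 = ((7 + 2 + (-3)**2 + 2*(-3)) - 81)**2 = ((7 + 2 + 9 - 6) - 81)**2 = (12 - 81)**2 = (-69)**2 = 4761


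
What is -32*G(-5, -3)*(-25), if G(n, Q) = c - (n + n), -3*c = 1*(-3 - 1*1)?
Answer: 27200/3 ≈ 9066.7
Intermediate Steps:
c = 4/3 (c = -(-3 - 1*1)/3 = -(-3 - 1)/3 = -(-4)/3 = -⅓*(-4) = 4/3 ≈ 1.3333)
G(n, Q) = 4/3 - 2*n (G(n, Q) = 4/3 - (n + n) = 4/3 - 2*n)
-32*G(-5, -3)*(-25) = -32*(4/3 - 2*(-5))*(-25) = -32*(4/3 + 10)*(-25) = -32*34/3*(-25) = -1088/3*(-25) = 27200/3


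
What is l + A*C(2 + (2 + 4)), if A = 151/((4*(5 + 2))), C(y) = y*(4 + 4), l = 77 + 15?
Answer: 3060/7 ≈ 437.14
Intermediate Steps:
l = 92
C(y) = 8*y (C(y) = y*8 = 8*y)
A = 151/28 (A = 151/((4*7)) = 151/28 ≈ 5.3929)
l + A*C(2 + (2 + 4)) = 92 + 151*(8*(2 + (2 + 4)))/28 = 92 + 151*(8*(2 + 6))/28 = 92 + 151*(8*8)/28 = 92 + (151/28)*64 = 92 + 2416/7 = 3060/7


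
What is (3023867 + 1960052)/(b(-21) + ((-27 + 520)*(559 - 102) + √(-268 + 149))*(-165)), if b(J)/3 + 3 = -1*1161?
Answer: -61764307685761/460738453718808 + 274115545*I*√119/460738453718808 ≈ -0.13406 + 6.4901e-6*I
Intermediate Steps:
b(J) = -3492 (b(J) = -9 + 3*(-1*1161) = -9 + 3*(-1161) = -9 - 3483 = -3492)
(3023867 + 1960052)/(b(-21) + ((-27 + 520)*(559 - 102) + √(-268 + 149))*(-165)) = (3023867 + 1960052)/(-3492 + ((-27 + 520)*(559 - 102) + √(-268 + 149))*(-165)) = 4983919/(-3492 + (493*457 + √(-119))*(-165)) = 4983919/(-3492 + (225301 + I*√119)*(-165)) = 4983919/(-3492 + (-37174665 - 165*I*√119)) = 4983919/(-37178157 - 165*I*√119)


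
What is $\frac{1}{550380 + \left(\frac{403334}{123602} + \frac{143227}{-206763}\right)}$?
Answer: $\frac{12778160163}{7032876636214034} \approx 1.8169 \cdot 10^{-6}$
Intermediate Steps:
$\frac{1}{550380 + \left(\frac{403334}{123602} + \frac{143227}{-206763}\right)} = \frac{1}{550380 + \left(403334 \cdot \frac{1}{123602} + 143227 \left(- \frac{1}{206763}\right)\right)} = \frac{1}{550380 + \left(\frac{201667}{61801} - \frac{143227}{206763}\right)} = \frac{1}{550380 + \frac{32845702094}{12778160163}} = \frac{1}{\frac{7032876636214034}{12778160163}} = \frac{12778160163}{7032876636214034}$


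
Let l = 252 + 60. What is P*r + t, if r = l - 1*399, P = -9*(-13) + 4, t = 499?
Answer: -10028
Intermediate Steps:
P = 121 (P = 117 + 4 = 121)
l = 312
r = -87 (r = 312 - 1*399 = 312 - 399 = -87)
P*r + t = 121*(-87) + 499 = -10527 + 499 = -10028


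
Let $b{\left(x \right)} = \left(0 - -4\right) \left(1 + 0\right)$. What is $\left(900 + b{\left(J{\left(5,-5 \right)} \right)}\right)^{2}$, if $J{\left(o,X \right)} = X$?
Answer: $817216$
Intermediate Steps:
$b{\left(x \right)} = 4$ ($b{\left(x \right)} = \left(0 + 4\right) 1 = 4 \cdot 1 = 4$)
$\left(900 + b{\left(J{\left(5,-5 \right)} \right)}\right)^{2} = \left(900 + 4\right)^{2} = 904^{2} = 817216$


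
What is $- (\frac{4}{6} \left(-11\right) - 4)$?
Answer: $\frac{34}{3} \approx 11.333$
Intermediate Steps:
$- (\frac{4}{6} \left(-11\right) - 4) = - (4 \cdot \frac{1}{6} \left(-11\right) - 4) = - (\frac{2}{3} \left(-11\right) - 4) = - (- \frac{22}{3} - 4) = \left(-1\right) \left(- \frac{34}{3}\right) = \frac{34}{3}$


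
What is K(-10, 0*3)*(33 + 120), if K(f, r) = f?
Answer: -1530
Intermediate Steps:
K(-10, 0*3)*(33 + 120) = -10*(33 + 120) = -10*153 = -1530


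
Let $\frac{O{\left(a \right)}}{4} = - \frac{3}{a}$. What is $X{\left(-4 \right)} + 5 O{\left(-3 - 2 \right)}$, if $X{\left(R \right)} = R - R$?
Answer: $12$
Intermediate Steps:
$O{\left(a \right)} = - \frac{12}{a}$ ($O{\left(a \right)} = 4 \left(- \frac{3}{a}\right) = - \frac{12}{a}$)
$X{\left(R \right)} = 0$
$X{\left(-4 \right)} + 5 O{\left(-3 - 2 \right)} = 0 + 5 \left(- \frac{12}{-3 - 2}\right) = 0 + 5 \left(- \frac{12}{-5}\right) = 0 + 5 \left(\left(-12\right) \left(- \frac{1}{5}\right)\right) = 0 + 5 \cdot \frac{12}{5} = 0 + 12 = 12$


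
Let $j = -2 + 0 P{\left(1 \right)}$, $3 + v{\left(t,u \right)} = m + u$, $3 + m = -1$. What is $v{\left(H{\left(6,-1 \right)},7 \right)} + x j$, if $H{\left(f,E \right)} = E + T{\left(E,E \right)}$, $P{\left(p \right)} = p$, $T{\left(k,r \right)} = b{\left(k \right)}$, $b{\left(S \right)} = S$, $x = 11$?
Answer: $-22$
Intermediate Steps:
$m = -4$ ($m = -3 - 1 = -4$)
$T{\left(k,r \right)} = k$
$H{\left(f,E \right)} = 2 E$ ($H{\left(f,E \right)} = E + E = 2 E$)
$v{\left(t,u \right)} = -7 + u$ ($v{\left(t,u \right)} = -3 + \left(-4 + u\right) = -7 + u$)
$j = -2$ ($j = -2 + 0 \cdot 1 = -2 + 0 = -2$)
$v{\left(H{\left(6,-1 \right)},7 \right)} + x j = \left(-7 + 7\right) + 11 \left(-2\right) = 0 - 22 = -22$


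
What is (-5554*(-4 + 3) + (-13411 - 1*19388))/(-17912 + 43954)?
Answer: -27245/26042 ≈ -1.0462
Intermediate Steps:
(-5554*(-4 + 3) + (-13411 - 1*19388))/(-17912 + 43954) = (-5554*(-1) + (-13411 - 19388))/26042 = (5554 - 32799)*(1/26042) = -27245*1/26042 = -27245/26042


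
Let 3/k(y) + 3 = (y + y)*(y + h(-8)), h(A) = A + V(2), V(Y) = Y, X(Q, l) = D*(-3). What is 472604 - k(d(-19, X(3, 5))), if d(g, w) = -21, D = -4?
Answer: 178171707/377 ≈ 4.7260e+5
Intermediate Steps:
X(Q, l) = 12 (X(Q, l) = -4*(-3) = 12)
h(A) = 2 + A (h(A) = A + 2 = 2 + A)
k(y) = 3/(-3 + 2*y*(-6 + y)) (k(y) = 3/(-3 + (y + y)*(y + (2 - 8))) = 3/(-3 + (2*y)*(y - 6)) = 3/(-3 + (2*y)*(-6 + y)) = 3/(-3 + 2*y*(-6 + y)))
472604 - k(d(-19, X(3, 5))) = 472604 - 3/(-3 - 12*(-21) + 2*(-21)²) = 472604 - 3/(-3 + 252 + 2*441) = 472604 - 3/(-3 + 252 + 882) = 472604 - 3/1131 = 472604 - 1*1/377 = 472604 - 1/377 = 178171707/377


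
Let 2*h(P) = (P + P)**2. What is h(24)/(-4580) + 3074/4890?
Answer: 211141/559905 ≈ 0.37710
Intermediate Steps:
h(P) = 2*P**2 (h(P) = (P + P)**2/2 = (2*P)**2/2 = (4*P**2)/2 = 2*P**2)
h(24)/(-4580) + 3074/4890 = (2*24**2)/(-4580) + 3074/4890 = (2*576)*(-1/4580) + 3074*(1/4890) = 1152*(-1/4580) + 1537/2445 = -288/1145 + 1537/2445 = 211141/559905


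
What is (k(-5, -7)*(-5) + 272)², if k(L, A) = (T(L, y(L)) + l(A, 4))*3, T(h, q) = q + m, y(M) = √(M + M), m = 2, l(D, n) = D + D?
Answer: 202054 - 13560*I*√10 ≈ 2.0205e+5 - 42881.0*I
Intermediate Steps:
l(D, n) = 2*D
y(M) = √2*√M (y(M) = √(2*M) = √2*√M)
T(h, q) = 2 + q (T(h, q) = q + 2 = 2 + q)
k(L, A) = 6 + 6*A + 3*√2*√L (k(L, A) = ((2 + √2*√L) + 2*A)*3 = (2 + 2*A + √2*√L)*3 = 6 + 6*A + 3*√2*√L)
(k(-5, -7)*(-5) + 272)² = ((6 + 6*(-7) + 3*√2*√(-5))*(-5) + 272)² = ((6 - 42 + 3*√2*(I*√5))*(-5) + 272)² = ((6 - 42 + 3*I*√10)*(-5) + 272)² = ((-36 + 3*I*√10)*(-5) + 272)² = ((180 - 15*I*√10) + 272)² = (452 - 15*I*√10)²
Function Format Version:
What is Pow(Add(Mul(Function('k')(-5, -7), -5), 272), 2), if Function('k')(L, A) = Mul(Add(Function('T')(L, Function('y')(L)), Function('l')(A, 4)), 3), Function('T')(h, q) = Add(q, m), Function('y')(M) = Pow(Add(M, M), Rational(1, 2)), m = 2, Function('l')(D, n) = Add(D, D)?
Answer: Add(202054, Mul(-13560, I, Pow(10, Rational(1, 2)))) ≈ Add(2.0205e+5, Mul(-42881., I))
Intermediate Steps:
Function('l')(D, n) = Mul(2, D)
Function('y')(M) = Mul(Pow(2, Rational(1, 2)), Pow(M, Rational(1, 2))) (Function('y')(M) = Pow(Mul(2, M), Rational(1, 2)) = Mul(Pow(2, Rational(1, 2)), Pow(M, Rational(1, 2))))
Function('T')(h, q) = Add(2, q) (Function('T')(h, q) = Add(q, 2) = Add(2, q))
Function('k')(L, A) = Add(6, Mul(6, A), Mul(3, Pow(2, Rational(1, 2)), Pow(L, Rational(1, 2)))) (Function('k')(L, A) = Mul(Add(Add(2, Mul(Pow(2, Rational(1, 2)), Pow(L, Rational(1, 2)))), Mul(2, A)), 3) = Mul(Add(2, Mul(2, A), Mul(Pow(2, Rational(1, 2)), Pow(L, Rational(1, 2)))), 3) = Add(6, Mul(6, A), Mul(3, Pow(2, Rational(1, 2)), Pow(L, Rational(1, 2)))))
Pow(Add(Mul(Function('k')(-5, -7), -5), 272), 2) = Pow(Add(Mul(Add(6, Mul(6, -7), Mul(3, Pow(2, Rational(1, 2)), Pow(-5, Rational(1, 2)))), -5), 272), 2) = Pow(Add(Mul(Add(6, -42, Mul(3, Pow(2, Rational(1, 2)), Mul(I, Pow(5, Rational(1, 2))))), -5), 272), 2) = Pow(Add(Mul(Add(6, -42, Mul(3, I, Pow(10, Rational(1, 2)))), -5), 272), 2) = Pow(Add(Mul(Add(-36, Mul(3, I, Pow(10, Rational(1, 2)))), -5), 272), 2) = Pow(Add(Add(180, Mul(-15, I, Pow(10, Rational(1, 2)))), 272), 2) = Pow(Add(452, Mul(-15, I, Pow(10, Rational(1, 2)))), 2)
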